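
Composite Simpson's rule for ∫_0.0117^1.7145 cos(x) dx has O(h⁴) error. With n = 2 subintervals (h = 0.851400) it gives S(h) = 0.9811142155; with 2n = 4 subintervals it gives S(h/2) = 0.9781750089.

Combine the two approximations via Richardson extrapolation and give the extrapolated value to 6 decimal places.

0.977979

Order 4 gives 2^r = 16 and 2^r − 1 = 15.
2^4×A(h/2) = 15.6508001424; minus A(h) gives 14.6696859269.
R = 14.6696859269/15 = 0.9779790618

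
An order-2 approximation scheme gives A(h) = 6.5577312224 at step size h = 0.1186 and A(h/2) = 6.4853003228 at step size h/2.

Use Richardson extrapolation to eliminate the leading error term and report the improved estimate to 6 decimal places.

6.461157

Method order is 2; weight 2^2 = 4.
Weighted: 25.9412012912 − 6.5577312224 = 19.3834700688
R = 19.3834700688/3 = 6.4611566896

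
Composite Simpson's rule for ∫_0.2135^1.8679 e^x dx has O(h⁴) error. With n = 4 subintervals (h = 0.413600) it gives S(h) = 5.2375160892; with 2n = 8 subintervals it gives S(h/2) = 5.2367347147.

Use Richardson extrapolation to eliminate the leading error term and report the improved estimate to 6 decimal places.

r = 4: numerator weight 16, denominator 15.
16*5.2367347147 = 83.7877554352; subtract 5.2375160892 → 78.5502393460
Denominator 16 − 1 = 15.
78.5502393460 ÷ 15 = 5.2366826231
Correction |R − A(h/2)| = 5.209e-05; gap |A(h/2) − A(h)| = 7.814e-04.

5.236683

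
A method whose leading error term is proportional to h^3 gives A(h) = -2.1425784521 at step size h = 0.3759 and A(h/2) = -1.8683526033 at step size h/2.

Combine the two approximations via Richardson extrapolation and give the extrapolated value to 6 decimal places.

r = 3: numerator weight 8, denominator 7.
A(h/2) − A(h) = -1.8683526033 − (-2.1425784521) = 0.2742258488
Divide by 2^3 − 1 = 7: 0.2742258488/7 = 0.0391751213
R = -1.8683526033 + 0.0391751213 = -1.8291774820
Correction |R − A(h/2)| = 3.918e-02; gap |A(h/2) − A(h)| = 2.742e-01.

-1.829177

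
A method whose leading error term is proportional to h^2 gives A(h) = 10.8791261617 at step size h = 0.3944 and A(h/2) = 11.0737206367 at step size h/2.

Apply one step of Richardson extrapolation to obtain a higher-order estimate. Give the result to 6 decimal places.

11.138585

Method order is 2; weight 2^2 = 4.
4*11.0737206367 = 44.2948825468; 44.2948825468 − 10.8791261617 = 33.4157563851
Divide by 2^2 − 1 = 3.
So the Richardson estimate is 11.1385854617.
Correction |R − A(h/2)| = 6.486e-02; gap |A(h/2) − A(h)| = 1.946e-01.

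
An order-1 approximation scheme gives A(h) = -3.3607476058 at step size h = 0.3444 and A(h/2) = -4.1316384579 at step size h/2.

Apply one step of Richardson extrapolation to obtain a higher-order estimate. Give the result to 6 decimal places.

-4.902529

r = 1: numerator weight 2, denominator 1.
A(h/2) − A(h) = -4.1316384579 − (-3.3607476058) = -0.7708908521
Correction (A(h/2) − A(h))/(2 − 1) = (-0.7708908521)/1 = -0.7708908521
R = -4.1316384579 − 0.7708908521 = -4.9025293100
Gap between inputs: 7.709e-01; correction applied: −0.7708908521.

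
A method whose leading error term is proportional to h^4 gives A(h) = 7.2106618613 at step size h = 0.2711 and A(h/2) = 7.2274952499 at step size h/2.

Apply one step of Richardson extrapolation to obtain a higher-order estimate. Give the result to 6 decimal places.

7.228617

Method order is 4; weight 2^4 = 16.
Weighted: 115.6399239984 − 7.2106618613 = 108.4292621371
(16 × 7.2274952499 − 7.2106618613)/(16 − 1) = 7.2286174758
Correction |R − A(h/2)| = 1.122e-03; gap |A(h/2) − A(h)| = 1.683e-02.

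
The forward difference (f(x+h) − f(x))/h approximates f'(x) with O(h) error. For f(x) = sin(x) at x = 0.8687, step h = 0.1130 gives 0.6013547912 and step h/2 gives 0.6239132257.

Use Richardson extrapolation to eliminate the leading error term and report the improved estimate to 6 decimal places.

Method order is 1; weight 2^1 = 2.
Numerator 2·A(h/2) − A(h) = 2·0.6239132257 − 0.6013547912 = 0.6464716602
Denominator 2 − 1 = 1.
So the Richardson estimate is 0.6464716602.
Gap between inputs: 2.256e-02; correction applied: +0.0225584345.

0.646472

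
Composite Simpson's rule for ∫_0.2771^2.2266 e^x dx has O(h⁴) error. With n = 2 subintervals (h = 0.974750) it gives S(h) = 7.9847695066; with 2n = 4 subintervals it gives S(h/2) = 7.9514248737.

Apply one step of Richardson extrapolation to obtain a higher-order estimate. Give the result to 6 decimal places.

7.949202

The method has order 4: 2^4 = 16.
16·7.9514248737 = 127.2227979792; subtract 7.9847695066 → 119.2380284726
(16·7.9514248737 − 7.9847695066)/(16 − 1) = 7.9492018982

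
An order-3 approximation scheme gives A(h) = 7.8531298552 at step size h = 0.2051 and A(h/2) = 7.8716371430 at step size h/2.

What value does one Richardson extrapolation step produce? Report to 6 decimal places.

With r = 3 the leading error scales as h^3, so the weight is 2^3 = 8.
A(h/2) − A(h) = 7.8716371430 − 7.8531298552 = 0.0185072878
Divide by 2^3 − 1 = 7: 0.0185072878/7 = 0.0026438983
R = 7.8716371430 + 0.0026438983 = 7.8742810413

7.874281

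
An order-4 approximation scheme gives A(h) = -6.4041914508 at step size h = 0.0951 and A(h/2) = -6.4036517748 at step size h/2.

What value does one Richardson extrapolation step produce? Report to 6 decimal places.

Error is O(h^4); halving h shrinks it by 2^4 = 16.
16 × (-6.4036517748) = -102.4584283968; (-102.4584283968) − (-6.4041914508) = -96.0542369460
R = (-96.0542369460)/15 = -6.4036157964

-6.403616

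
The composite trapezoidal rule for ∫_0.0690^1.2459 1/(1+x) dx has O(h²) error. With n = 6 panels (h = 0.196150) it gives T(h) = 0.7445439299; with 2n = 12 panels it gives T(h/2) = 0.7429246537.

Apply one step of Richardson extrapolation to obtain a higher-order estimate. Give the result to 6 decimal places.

0.742385

The method has order 2: 2^2 = 4.
Top: 4(0.7429246537) − (0.7445439299) = 2.2271546849
Divide by 2^2 − 1 = 3.
(4×0.7429246537 − 0.7445439299)/(4 − 1) = 0.7423848950
Shift from A(h/2): −0.0005397587.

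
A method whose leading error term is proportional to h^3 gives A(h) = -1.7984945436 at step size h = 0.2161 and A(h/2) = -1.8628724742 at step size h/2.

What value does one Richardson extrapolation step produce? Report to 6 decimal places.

-1.872069

Leading term ∝ h^3; use weight 8 = 2^3.
Top: 8(-1.8628724742) − (-1.7984945436) = -13.1044852500
Extrapolated: (-13.1044852500) / 7 = -1.8720693214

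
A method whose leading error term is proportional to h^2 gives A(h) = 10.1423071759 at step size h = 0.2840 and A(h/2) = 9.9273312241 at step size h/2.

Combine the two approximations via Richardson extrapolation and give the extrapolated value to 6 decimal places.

r = 2: numerator weight 4, denominator 3.
Difference of the inputs: 9.9273312241 − 10.1423071759 = -0.2149759518
Correction (A(h/2) − A(h))/(4 − 1) = (-0.2149759518)/3 = -0.0716586506
R = A(h/2) + (A(h/2) − A(h))/3 = 9.9273312241 − 0.0716586506 = 9.8556725735
Shift from A(h/2): −0.0716586506.

9.855673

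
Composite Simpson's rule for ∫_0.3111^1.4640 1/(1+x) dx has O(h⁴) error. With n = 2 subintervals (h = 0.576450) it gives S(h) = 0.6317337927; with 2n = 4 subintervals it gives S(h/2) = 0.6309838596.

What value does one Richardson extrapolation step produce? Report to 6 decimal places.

0.630934

Error is O(h^4); halving h shrinks it by 2^4 = 16.
A(h/2) − A(h) = 0.6309838596 − 0.6317337927 = -0.0007499331
Correction (A(h/2) − A(h))/(16 − 1) = (-0.0007499331)/15 = -0.0000499955
R = 0.6309838596 − 0.0000499955 = 0.6309338641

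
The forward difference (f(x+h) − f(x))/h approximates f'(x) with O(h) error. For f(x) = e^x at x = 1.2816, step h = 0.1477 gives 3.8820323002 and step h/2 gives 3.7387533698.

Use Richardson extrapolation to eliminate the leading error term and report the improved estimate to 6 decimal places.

With r = 1 the leading error scales as h^1, so the weight is 2^1 = 2.
2 × 3.7387533698 − 3.8820323002 = 3.5954744394
Extrapolated: 3.5954744394 / 1 = 3.5954744394
Gap between inputs: 1.433e-01; correction applied: −0.1432789304.

3.595474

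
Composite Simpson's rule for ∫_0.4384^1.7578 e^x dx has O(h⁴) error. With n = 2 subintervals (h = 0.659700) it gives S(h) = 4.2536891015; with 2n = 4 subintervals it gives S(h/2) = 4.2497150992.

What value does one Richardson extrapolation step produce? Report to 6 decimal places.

Method order is 4; weight 2^4 = 16.
16·4.2497150992 = 67.9954415872; 67.9954415872 − 4.2536891015 = 63.7417524857
(16·4.2497150992 − 4.2536891015)/(16 − 1) = 4.2494501657
Shift from A(h/2): −0.0002649335.

4.249450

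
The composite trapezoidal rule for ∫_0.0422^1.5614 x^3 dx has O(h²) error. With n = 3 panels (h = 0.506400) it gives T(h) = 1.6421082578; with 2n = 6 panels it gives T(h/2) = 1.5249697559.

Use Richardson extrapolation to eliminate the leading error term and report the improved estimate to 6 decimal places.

r = 2: numerator weight 4, denominator 3.
A(h/2) − A(h) = 1.5249697559 − 1.6421082578 = -0.1171385019
Divide by 2^2 − 1 = 3: (-0.1171385019)/3 = -0.0390461673
R = A(h/2) + (A(h/2) − A(h))/3 = 1.5249697559 − 0.0390461673 = 1.4859235886
Gap between inputs: 1.171e-01; correction applied: −0.0390461673.

1.485924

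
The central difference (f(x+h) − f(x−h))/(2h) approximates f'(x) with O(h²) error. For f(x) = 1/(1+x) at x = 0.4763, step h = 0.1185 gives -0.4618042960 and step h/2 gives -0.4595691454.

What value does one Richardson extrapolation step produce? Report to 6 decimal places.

With r = 2 the leading error scales as h^2, so the weight is 2^2 = 4.
Top: 4(-0.4595691454) − (-0.4618042960) = -1.3764722856
Divide by 2^2 − 1 = 3.
(4×(-0.4595691454) − (-0.4618042960))/(4 − 1) = -0.4588240952
Shift from A(h/2): +0.0007450502.

-0.458824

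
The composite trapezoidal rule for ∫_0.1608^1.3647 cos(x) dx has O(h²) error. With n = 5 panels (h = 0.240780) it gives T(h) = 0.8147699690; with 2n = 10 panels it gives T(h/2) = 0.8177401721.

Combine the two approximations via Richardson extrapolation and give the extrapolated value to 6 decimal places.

0.818730

Order 2 gives 2^r = 4 and 2^r − 1 = 3.
4·0.8177401721 − 0.8147699690 = 2.4561907194
2.4561907194 ÷ 3 = 0.8187302398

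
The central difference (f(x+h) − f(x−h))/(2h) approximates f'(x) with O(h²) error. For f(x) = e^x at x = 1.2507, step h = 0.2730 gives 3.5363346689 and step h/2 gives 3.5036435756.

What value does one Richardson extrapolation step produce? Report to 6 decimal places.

Leading term ∝ h^2; use weight 4 = 2^2.
Top: 4(3.5036435756) − (3.5363346689) = 10.4782396335
Divide by 2^2 − 1 = 3.
10.4782396335 ÷ 3 = 3.4927465445

3.492747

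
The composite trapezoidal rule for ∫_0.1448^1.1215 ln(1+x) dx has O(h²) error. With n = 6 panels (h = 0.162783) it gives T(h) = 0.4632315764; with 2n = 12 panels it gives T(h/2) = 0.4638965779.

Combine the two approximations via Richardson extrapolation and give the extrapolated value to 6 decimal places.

0.464118

The method has order 2: 2^2 = 4.
4 × 0.4638965779 = 1.8555863116; 1.8555863116 − 0.4632315764 = 1.3923547352
R = 1.3923547352/3 = 0.4641182451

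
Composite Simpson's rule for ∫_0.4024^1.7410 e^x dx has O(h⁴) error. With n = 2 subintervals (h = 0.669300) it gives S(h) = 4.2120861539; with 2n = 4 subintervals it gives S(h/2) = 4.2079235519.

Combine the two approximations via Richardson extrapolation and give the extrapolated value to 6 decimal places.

r = 4, so 2^r = 16.
Numerator 16×A(h/2) − A(h) = 16×4.2079235519 − 4.2120861539 = 63.1146906765
(16×4.2079235519 − 4.2120861539)/(16 − 1) = 4.2076460451
Gap between inputs: 4.163e-03; correction applied: −0.0002775068.

4.207646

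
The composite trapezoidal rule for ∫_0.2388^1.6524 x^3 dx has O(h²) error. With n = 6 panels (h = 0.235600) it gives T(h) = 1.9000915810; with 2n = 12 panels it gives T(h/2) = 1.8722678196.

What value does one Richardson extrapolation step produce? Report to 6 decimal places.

r = 2: numerator weight 4, denominator 3.
4·1.8722678196 = 7.4890712784; 7.4890712784 − 1.9000915810 = 5.5889796974
(4·1.8722678196 − 1.9000915810)/(4 − 1) = 1.8629932325

1.862993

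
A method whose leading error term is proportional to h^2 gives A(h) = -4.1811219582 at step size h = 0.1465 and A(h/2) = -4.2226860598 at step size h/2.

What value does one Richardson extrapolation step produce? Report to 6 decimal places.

r = 2, so 2^r = 4.
2^2×A(h/2) = -16.8907442392; minus A(h) gives -12.7096222810.
Denominator 4 − 1 = 3.
Extrapolated: (-12.7096222810) / 3 = -4.2365407603

-4.236541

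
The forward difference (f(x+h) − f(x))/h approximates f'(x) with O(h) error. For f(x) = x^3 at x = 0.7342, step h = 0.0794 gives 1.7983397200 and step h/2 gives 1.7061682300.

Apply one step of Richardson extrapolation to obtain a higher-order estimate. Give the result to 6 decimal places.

r = 1, so 2^r = 2.
2×1.7061682300 − 1.7983397200 = 1.6139967400
Divide by 2^1 − 1 = 1.
R = 1.6139967400/1 = 1.6139967400

1.613997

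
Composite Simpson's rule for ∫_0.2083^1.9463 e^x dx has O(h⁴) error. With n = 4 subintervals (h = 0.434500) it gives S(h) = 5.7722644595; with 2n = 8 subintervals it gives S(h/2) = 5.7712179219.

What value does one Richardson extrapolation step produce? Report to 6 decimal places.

5.771148

Method order is 4; weight 2^4 = 16.
Difference of the inputs: 5.7712179219 − 5.7722644595 = -0.0010465376
Correction (A(h/2) − A(h))/(16 − 1) = (-0.0010465376)/15 = -0.0000697692
R = 5.7712179219 − 0.0000697692 = 5.7711481527
Correction |R − A(h/2)| = 6.977e-05; gap |A(h/2) − A(h)| = 1.047e-03.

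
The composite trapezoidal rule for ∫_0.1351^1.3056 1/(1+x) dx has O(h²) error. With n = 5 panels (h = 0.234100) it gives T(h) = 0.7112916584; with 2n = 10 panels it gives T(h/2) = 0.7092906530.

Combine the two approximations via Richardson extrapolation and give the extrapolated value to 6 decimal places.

0.708624

With r = 2 the leading error scales as h^2, so the weight is 2^2 = 4.
Top: 4(0.7092906530) − (0.7112916584) = 2.1258709536
Divide by 2^2 − 1 = 3.
R = 2.1258709536/3 = 0.7086236512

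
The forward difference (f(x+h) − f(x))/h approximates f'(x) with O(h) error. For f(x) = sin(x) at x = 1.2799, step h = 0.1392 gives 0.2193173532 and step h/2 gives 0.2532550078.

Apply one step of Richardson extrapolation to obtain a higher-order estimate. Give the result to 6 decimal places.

0.287193

Error is O(h^1); halving h shrinks it by 2^1 = 2.
2*0.2532550078 = 0.5065100156; subtract 0.2193173532 → 0.2871926624
Divide by 2^1 − 1 = 1.
R = 0.2871926624/1 = 0.2871926624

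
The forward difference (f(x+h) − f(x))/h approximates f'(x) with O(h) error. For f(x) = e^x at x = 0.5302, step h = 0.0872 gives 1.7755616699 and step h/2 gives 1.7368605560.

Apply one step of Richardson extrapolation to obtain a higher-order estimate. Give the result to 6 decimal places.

1.698159

r = 1: numerator weight 2, denominator 1.
2 × 1.7368605560 = 3.4737211120; subtract 1.7755616699 → 1.6981594421
Extrapolated: 1.6981594421 / 1 = 1.6981594421
Gap between inputs: 3.870e-02; correction applied: −0.0387011139.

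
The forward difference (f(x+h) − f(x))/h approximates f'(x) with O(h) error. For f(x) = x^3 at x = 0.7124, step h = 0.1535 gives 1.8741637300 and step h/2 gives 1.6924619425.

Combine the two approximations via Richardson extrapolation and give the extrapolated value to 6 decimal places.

r = 1, so 2^r = 2.
Numerator 2*A(h/2) − A(h) = 2*1.6924619425 − 1.8741637300 = 1.5107601550
(2*1.6924619425 − 1.8741637300)/(2 − 1) = 1.5107601550
Correction |R − A(h/2)| = 1.817e-01; gap |A(h/2) − A(h)| = 1.817e-01.

1.510760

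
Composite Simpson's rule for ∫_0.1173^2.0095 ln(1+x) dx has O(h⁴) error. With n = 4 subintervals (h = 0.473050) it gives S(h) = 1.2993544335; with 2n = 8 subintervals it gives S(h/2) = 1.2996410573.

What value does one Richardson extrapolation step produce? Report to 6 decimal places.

Order 4 gives 2^r = 16 and 2^r − 1 = 15.
16*1.2996410573 = 20.7942569168; 20.7942569168 − 1.2993544335 = 19.4949024833
Divide by 2^4 − 1 = 15.
19.4949024833 ÷ 15 = 1.2996601656

1.299660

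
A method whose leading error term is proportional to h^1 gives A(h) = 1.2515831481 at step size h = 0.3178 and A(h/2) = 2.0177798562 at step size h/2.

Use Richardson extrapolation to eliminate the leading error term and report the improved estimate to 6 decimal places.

Leading term ∝ h^1; use weight 2 = 2^1.
2 × 2.0177798562 = 4.0355597124; subtract 1.2515831481 → 2.7839765643
Denominator 2 − 1 = 1.
So the Richardson estimate is 2.7839765643.

2.783977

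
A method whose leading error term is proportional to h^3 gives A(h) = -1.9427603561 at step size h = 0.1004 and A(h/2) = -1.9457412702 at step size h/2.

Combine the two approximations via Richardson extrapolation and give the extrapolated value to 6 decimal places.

r = 3: numerator weight 8, denominator 7.
Weighted: (-15.5659301616) − (-1.9427603561) = -13.6231698055
(8×(-1.9457412702) − (-1.9427603561))/(8 − 1) = -1.9461671151
Shift from A(h/2): −0.0004258449.

-1.946167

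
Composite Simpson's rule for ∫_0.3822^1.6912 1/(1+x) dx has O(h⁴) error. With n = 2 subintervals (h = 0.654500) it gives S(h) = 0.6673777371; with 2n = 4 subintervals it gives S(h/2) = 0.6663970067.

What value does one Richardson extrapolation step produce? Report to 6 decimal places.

0.666332

The method has order 4: 2^4 = 16.
16*0.6663970067 − 0.6673777371 = 9.9949743701
R = 9.9949743701/15 = 0.6663316247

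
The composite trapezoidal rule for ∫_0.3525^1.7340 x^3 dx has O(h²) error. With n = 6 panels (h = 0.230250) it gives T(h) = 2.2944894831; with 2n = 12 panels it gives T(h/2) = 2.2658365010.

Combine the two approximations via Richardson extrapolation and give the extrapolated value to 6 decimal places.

Leading term ∝ h^2; use weight 4 = 2^2.
Weighted: 9.0633460040 − 2.2944894831 = 6.7688565209
R = 6.7688565209/3 = 2.2562855070

2.256286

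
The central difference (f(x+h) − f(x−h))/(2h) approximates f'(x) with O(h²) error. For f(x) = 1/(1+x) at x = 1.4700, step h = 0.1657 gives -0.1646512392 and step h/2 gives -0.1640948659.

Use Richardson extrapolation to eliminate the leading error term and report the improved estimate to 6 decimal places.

With r = 2 the leading error scales as h^2, so the weight is 2^2 = 4.
Weighted: (-0.6563794636) − (-0.1646512392) = -0.4917282244
Extrapolated: (-0.4917282244) / 3 = -0.1639094081
Gap between inputs: 5.564e-04; correction applied: +0.0001854578.

-0.163909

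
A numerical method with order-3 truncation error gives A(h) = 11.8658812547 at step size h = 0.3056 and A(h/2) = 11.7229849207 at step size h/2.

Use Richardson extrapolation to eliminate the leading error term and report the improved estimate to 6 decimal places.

Leading term ∝ h^3; use weight 8 = 2^3.
2^3×A(h/2) = 93.7838793656; minus A(h) gives 81.9179981109.
(8×11.7229849207 − 11.8658812547)/(8 − 1) = 11.7025711587
Shift from A(h/2): −0.0204137620.

11.702571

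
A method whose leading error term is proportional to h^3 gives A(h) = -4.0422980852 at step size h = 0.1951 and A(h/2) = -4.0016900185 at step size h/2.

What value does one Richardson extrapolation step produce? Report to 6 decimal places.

-3.995889

Method order is 3; weight 2^3 = 8.
A(h/2) − A(h) = -4.0016900185 − (-4.0422980852) = 0.0406080667
Divide by 2^3 − 1 = 7: 0.0406080667/7 = 0.0058011524
R = A(h/2) + (A(h/2) − A(h))/7 = -4.0016900185 + 0.0058011524 = -3.9958888661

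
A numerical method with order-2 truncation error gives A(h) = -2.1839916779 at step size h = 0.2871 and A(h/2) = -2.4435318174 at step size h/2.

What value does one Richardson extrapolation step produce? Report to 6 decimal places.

r = 2: numerator weight 4, denominator 3.
A(h/2) − A(h) = -2.4435318174 − (-2.1839916779) = -0.2595401395
Divide by 2^2 − 1 = 3: (-0.2595401395)/3 = -0.0865133798
R = A(h/2) + (A(h/2) − A(h))/3 = -2.4435318174 − 0.0865133798 = -2.5300451972
Correction |R − A(h/2)| = 8.651e-02; gap |A(h/2) − A(h)| = 2.595e-01.

-2.530045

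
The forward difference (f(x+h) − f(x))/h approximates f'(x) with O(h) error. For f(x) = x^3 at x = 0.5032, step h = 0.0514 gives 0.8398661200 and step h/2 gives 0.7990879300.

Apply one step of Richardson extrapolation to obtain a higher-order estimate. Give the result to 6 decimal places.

Order 1 gives 2^r = 2 and 2^r − 1 = 1.
2×0.7990879300 − 0.8398661200 = 0.7583097400
Divide by 2^1 − 1 = 1.
Extrapolated: 0.7583097400 / 1 = 0.7583097400

0.758310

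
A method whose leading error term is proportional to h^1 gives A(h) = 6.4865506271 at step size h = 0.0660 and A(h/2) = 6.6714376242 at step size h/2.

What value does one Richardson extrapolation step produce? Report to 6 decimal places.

6.856325

r = 1, so 2^r = 2.
Numerator 2 × A(h/2) − A(h) = 2 × 6.6714376242 − 6.4865506271 = 6.8563246213
Divide by 2^1 − 1 = 1.
Result: 6.8563246213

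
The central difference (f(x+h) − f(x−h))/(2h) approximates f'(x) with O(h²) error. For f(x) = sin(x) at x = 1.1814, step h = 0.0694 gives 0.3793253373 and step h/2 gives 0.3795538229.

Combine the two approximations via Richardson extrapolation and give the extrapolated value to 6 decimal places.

r = 2, so 2^r = 4.
Difference of the inputs: 0.3795538229 − 0.3793253373 = 0.0002284856
Correction (A(h/2) − A(h))/(4 − 1) = 0.0002284856/3 = 0.0000761619
R = 0.3795538229 + 0.0000761619 = 0.3796299848

0.379630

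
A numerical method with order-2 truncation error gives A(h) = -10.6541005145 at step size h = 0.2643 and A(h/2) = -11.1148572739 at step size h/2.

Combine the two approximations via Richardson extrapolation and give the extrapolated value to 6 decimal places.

-11.268443

Method order is 2; weight 2^2 = 4.
2^2×A(h/2) = -44.4594290956; minus A(h) gives -33.8053285811.
(-33.8053285811) ÷ 3 = -11.2684428604
Correction |R − A(h/2)| = 1.536e-01; gap |A(h/2) − A(h)| = 4.608e-01.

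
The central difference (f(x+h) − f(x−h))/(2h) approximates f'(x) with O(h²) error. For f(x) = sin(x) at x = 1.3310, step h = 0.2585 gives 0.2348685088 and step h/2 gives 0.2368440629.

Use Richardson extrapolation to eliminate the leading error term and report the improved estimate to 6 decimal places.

The method has order 2: 2^2 = 4.
Difference of the inputs: 0.2368440629 − 0.2348685088 = 0.0019755541
Divide by 2^2 − 1 = 3: 0.0019755541/3 = 0.0006585180
R = 0.2368440629 + 0.0006585180 = 0.2375025809

0.237503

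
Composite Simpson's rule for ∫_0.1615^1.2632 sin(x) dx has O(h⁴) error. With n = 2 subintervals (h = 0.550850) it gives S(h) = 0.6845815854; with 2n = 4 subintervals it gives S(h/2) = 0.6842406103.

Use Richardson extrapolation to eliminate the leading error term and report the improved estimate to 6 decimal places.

0.684218

With r = 4 the leading error scales as h^4, so the weight is 2^4 = 16.
Top: 16(0.6842406103) − (0.6845815854) = 10.2632681794
Denominator 16 − 1 = 15.
(16 × 0.6842406103 − 0.6845815854)/(16 − 1) = 0.6842178786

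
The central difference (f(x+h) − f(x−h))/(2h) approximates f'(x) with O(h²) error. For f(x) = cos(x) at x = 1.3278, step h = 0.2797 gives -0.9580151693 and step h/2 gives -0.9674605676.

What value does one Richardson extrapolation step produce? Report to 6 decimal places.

-0.970609

The method has order 2: 2^2 = 4.
4·(-0.9674605676) − (-0.9580151693) = -2.9118271011
(4·(-0.9674605676) − (-0.9580151693))/(4 − 1) = -0.9706090337
Gap between inputs: 9.445e-03; correction applied: −0.0031484661.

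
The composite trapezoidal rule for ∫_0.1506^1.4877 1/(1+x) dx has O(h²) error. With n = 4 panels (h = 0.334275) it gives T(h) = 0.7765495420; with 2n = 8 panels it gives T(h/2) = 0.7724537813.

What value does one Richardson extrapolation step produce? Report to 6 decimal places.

The method has order 2: 2^2 = 4.
Weighted: 3.0898151252 − 0.7765495420 = 2.3132655832
2.3132655832 ÷ 3 = 0.7710885277
Gap between inputs: 4.096e-03; correction applied: −0.0013652536.

0.771089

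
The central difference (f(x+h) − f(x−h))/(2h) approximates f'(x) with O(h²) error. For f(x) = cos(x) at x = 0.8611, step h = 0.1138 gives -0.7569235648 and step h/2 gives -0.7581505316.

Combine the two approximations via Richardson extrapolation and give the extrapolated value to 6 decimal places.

r = 2: numerator weight 4, denominator 3.
2^2×A(h/2) = -3.0326021264; minus A(h) gives -2.2756785616.
Divide by 2^2 − 1 = 3.
(-2.2756785616) ÷ 3 = -0.7585595205

-0.758560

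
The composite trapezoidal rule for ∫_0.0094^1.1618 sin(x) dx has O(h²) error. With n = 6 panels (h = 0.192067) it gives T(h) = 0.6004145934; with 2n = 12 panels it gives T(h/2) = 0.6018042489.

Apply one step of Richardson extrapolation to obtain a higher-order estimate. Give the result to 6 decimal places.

The method has order 2: 2^2 = 4.
2^2*A(h/2) = 2.4072169956; minus A(h) gives 1.8068024022.
R = 1.8068024022/3 = 0.6022674674
Gap between inputs: 1.390e-03; correction applied: +0.0004632185.

0.602267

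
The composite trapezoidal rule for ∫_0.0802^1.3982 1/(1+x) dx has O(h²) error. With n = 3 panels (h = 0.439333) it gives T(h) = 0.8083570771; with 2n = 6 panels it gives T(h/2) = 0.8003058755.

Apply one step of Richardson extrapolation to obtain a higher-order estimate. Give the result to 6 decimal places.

0.797622

The method has order 2: 2^2 = 4.
A(h/2) − A(h) = 0.8003058755 − 0.8083570771 = -0.0080512016
Divide by 2^2 − 1 = 3: (-0.0080512016)/3 = -0.0026837339
R = 0.8003058755 − 0.0026837339 = 0.7976221416
Gap between inputs: 8.051e-03; correction applied: −0.0026837339.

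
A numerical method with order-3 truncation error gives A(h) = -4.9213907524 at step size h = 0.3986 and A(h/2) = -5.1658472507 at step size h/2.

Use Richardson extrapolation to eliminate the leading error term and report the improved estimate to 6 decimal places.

-5.200770

Leading term ∝ h^3; use weight 8 = 2^3.
Numerator 8·A(h/2) − A(h) = 8·(-5.1658472507) − (-4.9213907524) = -36.4053872532
R = (-36.4053872532)/7 = -5.2007696076
Shift from A(h/2): −0.0349223569.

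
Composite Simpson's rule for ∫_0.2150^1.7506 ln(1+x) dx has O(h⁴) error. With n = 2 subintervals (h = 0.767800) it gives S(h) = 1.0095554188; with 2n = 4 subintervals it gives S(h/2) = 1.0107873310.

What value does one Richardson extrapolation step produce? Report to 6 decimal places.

r = 4, so 2^r = 16.
16 × 1.0107873310 − 1.0095554188 = 15.1630418772
(16 × 1.0107873310 − 1.0095554188)/(16 − 1) = 1.0108694585

1.010869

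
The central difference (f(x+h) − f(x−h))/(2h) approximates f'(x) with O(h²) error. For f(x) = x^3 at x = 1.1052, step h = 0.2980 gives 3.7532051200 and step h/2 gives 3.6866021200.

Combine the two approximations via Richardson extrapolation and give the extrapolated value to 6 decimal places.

3.664401

r = 2: numerator weight 4, denominator 3.
4×3.6866021200 = 14.7464084800; subtract 3.7532051200 → 10.9932033600
Extrapolated: 10.9932033600 / 3 = 3.6644011200
Shift from A(h/2): −0.0222010000.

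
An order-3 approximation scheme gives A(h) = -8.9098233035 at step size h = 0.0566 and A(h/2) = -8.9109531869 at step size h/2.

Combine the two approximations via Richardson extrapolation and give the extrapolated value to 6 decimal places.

-8.911115

Leading term ∝ h^3; use weight 8 = 2^3.
8 × (-8.9109531869) = -71.2876254952; (-71.2876254952) − (-8.9098233035) = -62.3778021917
Extrapolated: (-62.3778021917) / 7 = -8.9111145988
Correction |R − A(h/2)| = 1.614e-04; gap |A(h/2) − A(h)| = 1.130e-03.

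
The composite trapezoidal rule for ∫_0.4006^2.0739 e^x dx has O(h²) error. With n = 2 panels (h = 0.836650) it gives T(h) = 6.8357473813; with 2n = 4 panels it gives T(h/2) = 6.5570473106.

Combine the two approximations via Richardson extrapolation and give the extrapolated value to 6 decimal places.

r = 2: numerator weight 4, denominator 3.
Difference of the inputs: 6.5570473106 − 6.8357473813 = -0.2787000707
Divide by 2^2 − 1 = 3: (-0.2787000707)/3 = -0.0929000236
R = A(h/2) + (A(h/2) − A(h))/3 = 6.5570473106 − 0.0929000236 = 6.4641472870

6.464147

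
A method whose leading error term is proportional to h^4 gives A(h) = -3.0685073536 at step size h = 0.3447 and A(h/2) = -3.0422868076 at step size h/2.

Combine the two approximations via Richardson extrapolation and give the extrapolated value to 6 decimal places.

The method has order 4: 2^4 = 16.
A(h/2) − A(h) = -3.0422868076 − (-3.0685073536) = 0.0262205460
Correction (A(h/2) − A(h))/(16 − 1) = 0.0262205460/15 = 0.0017480364
R = A(h/2) + (A(h/2) − A(h))/15 = -3.0422868076 + 0.0017480364 = -3.0405387712

-3.040539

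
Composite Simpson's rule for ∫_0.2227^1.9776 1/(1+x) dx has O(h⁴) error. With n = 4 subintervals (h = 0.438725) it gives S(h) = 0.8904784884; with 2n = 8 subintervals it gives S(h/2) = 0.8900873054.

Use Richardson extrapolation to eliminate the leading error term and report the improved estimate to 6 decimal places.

0.890061

Order 4 gives 2^r = 16 and 2^r − 1 = 15.
16×0.8900873054 = 14.2413968864; 14.2413968864 − 0.8904784884 = 13.3509183980
Extrapolated: 13.3509183980 / 15 = 0.8900612265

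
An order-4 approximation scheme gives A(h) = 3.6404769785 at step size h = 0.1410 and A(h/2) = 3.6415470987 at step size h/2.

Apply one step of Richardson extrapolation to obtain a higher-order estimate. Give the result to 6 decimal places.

Leading term ∝ h^4; use weight 16 = 2^4.
16·3.6415470987 − 3.6404769785 = 54.6242766007
Denominator 16 − 1 = 15.
Result: 3.6416184400

3.641618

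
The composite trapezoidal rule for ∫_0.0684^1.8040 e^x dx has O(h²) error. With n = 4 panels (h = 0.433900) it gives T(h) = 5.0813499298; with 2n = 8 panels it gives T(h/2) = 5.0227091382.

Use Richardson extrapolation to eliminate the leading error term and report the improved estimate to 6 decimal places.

Order 2 gives 2^r = 4 and 2^r − 1 = 3.
Weighted: 20.0908365528 − 5.0813499298 = 15.0094866230
Denominator 4 − 1 = 3.
Extrapolated: 15.0094866230 / 3 = 5.0031622077
Correction |R − A(h/2)| = 1.955e-02; gap |A(h/2) − A(h)| = 5.864e-02.

5.003162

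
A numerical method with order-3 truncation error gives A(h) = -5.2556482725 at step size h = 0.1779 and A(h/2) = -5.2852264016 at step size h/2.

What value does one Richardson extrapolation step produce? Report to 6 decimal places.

With r = 3 the leading error scales as h^3, so the weight is 2^3 = 8.
8 × (-5.2852264016) = -42.2818112128; (-42.2818112128) − (-5.2556482725) = -37.0261629403
R = (-37.0261629403)/7 = -5.2894518486
Shift from A(h/2): −0.0042254470.

-5.289452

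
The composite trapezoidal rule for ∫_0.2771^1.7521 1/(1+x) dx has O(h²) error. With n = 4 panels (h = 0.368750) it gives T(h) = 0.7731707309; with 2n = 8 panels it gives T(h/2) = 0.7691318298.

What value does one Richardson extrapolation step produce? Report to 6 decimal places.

Method order is 2; weight 2^2 = 4.
Difference of the inputs: 0.7691318298 − 0.7731707309 = -0.0040389011
Correction (A(h/2) − A(h))/(4 − 1) = (-0.0040389011)/3 = -0.0013463004
R = 0.7691318298 − 0.0013463004 = 0.7677855294
Shift from A(h/2): −0.0013463004.

0.767786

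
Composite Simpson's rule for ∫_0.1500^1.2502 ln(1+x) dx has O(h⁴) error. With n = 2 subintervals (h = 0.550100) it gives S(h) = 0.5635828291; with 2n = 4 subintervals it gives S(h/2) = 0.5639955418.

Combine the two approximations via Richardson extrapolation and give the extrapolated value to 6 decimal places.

0.564023

The method has order 4: 2^4 = 16.
Difference of the inputs: 0.5639955418 − 0.5635828291 = 0.0004127127
Divide by 2^4 − 1 = 15: 0.0004127127/15 = 0.0000275142
R = A(h/2) + (A(h/2) − A(h))/15 = 0.5639955418 + 0.0000275142 = 0.5640230560
Shift from A(h/2): +0.0000275142.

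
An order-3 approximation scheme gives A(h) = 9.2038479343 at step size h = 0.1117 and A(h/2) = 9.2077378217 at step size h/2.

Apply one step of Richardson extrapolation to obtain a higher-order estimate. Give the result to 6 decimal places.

r = 3: numerator weight 8, denominator 7.
Weighted: 73.6619025736 − 9.2038479343 = 64.4580546393
64.4580546393 ÷ 7 = 9.2082935199
Shift from A(h/2): +0.0005556982.

9.208294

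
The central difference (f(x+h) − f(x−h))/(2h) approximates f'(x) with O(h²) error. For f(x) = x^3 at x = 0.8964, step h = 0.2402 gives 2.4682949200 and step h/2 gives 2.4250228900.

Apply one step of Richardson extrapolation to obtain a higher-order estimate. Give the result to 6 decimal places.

2.410599

r = 2, so 2^r = 4.
4*2.4250228900 = 9.7000915600; subtract 2.4682949200 → 7.2317966400
R = 7.2317966400/3 = 2.4105988800
Correction |R − A(h/2)| = 1.442e-02; gap |A(h/2) − A(h)| = 4.327e-02.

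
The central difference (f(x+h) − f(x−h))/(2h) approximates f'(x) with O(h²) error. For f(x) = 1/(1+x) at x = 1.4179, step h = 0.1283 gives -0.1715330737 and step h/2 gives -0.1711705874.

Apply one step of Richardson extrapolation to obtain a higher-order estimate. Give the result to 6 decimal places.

Error is O(h^2); halving h shrinks it by 2^2 = 4.
Top: 4(-0.1711705874) − (-0.1715330737) = -0.5131492759
Extrapolated: (-0.5131492759) / 3 = -0.1710497586
Gap between inputs: 3.625e-04; correction applied: +0.0001208288.

-0.171050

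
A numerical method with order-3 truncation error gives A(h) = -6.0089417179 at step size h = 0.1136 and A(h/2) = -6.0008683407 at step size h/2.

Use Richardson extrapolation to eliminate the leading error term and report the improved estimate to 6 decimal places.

-5.999715

r = 3: numerator weight 8, denominator 7.
Difference of the inputs: -6.0008683407 − (-6.0089417179) = 0.0080733772
Divide by 2^3 − 1 = 7: 0.0080733772/7 = 0.0011533396
R = -6.0008683407 + 0.0011533396 = -5.9997150011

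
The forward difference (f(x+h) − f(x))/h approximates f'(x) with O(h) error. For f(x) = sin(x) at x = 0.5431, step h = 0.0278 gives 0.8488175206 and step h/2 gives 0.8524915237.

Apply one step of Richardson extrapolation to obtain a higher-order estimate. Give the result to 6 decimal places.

0.856166

Order 1 gives 2^r = 2 and 2^r − 1 = 1.
Weighted: 1.7049830474 − 0.8488175206 = 0.8561655268
Divide by 2^1 − 1 = 1.
R = 0.8561655268/1 = 0.8561655268
Shift from A(h/2): +0.0036740031.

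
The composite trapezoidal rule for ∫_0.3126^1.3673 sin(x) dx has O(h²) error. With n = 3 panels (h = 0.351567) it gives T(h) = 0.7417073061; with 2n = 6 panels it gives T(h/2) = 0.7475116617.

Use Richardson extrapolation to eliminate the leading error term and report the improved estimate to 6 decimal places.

The method has order 2: 2^2 = 4.
2^2·A(h/2) = 2.9900466468; minus A(h) gives 2.2483393407.
Divide by 2^2 − 1 = 3.
R = 2.2483393407/3 = 0.7494464469

0.749446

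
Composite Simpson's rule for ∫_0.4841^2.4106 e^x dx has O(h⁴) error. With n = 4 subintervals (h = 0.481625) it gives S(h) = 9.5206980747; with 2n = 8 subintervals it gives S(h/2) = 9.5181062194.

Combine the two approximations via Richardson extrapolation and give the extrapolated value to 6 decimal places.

Leading term ∝ h^4; use weight 16 = 2^4.
16*9.5181062194 = 152.2896995104; 152.2896995104 − 9.5206980747 = 142.7690014357
Divide by 2^4 − 1 = 15.
So the Richardson estimate is 9.5179334290.

9.517933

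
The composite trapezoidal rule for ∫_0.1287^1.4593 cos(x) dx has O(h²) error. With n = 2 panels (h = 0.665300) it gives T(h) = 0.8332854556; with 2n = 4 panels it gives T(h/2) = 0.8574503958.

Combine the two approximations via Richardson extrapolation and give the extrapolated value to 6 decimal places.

Order 2 gives 2^r = 4 and 2^r − 1 = 3.
4×0.8574503958 = 3.4298015832; subtract 0.8332854556 → 2.5965161276
2.5965161276 ÷ 3 = 0.8655053759
Shift from A(h/2): +0.0080549801.

0.865505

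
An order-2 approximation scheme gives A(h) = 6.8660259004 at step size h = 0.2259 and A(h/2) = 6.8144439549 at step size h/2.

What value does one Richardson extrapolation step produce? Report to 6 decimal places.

6.797250

r = 2, so 2^r = 4.
Weighted: 27.2577758196 − 6.8660259004 = 20.3917499192
20.3917499192 ÷ 3 = 6.7972499731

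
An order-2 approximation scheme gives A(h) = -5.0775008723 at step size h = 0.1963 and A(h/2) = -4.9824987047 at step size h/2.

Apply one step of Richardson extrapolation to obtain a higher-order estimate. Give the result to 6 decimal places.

-4.950831

Leading term ∝ h^2; use weight 4 = 2^2.
Top: 4(-4.9824987047) − (-5.0775008723) = -14.8524939465
Denominator 4 − 1 = 3.
Result: -4.9508313155
Correction |R − A(h/2)| = 3.167e-02; gap |A(h/2) − A(h)| = 9.500e-02.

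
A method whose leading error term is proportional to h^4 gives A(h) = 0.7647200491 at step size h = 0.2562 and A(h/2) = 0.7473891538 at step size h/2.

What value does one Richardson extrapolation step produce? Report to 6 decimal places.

0.746234

r = 4: numerator weight 16, denominator 15.
Top: 16(0.7473891538) − (0.7647200491) = 11.1935064117
11.1935064117 ÷ 15 = 0.7462337608
Shift from A(h/2): −0.0011553930.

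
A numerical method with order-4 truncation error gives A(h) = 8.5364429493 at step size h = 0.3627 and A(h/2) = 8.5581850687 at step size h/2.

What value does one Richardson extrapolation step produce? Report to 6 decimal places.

8.559635

With r = 4 the leading error scales as h^4, so the weight is 2^4 = 16.
16 × 8.5581850687 = 136.9309610992; 136.9309610992 − 8.5364429493 = 128.3945181499
Denominator 16 − 1 = 15.
So the Richardson estimate is 8.5596345433.
Shift from A(h/2): +0.0014494746.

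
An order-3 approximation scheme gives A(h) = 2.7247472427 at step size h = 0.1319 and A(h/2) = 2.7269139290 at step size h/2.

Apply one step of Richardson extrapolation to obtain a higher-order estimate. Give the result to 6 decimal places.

2.727223

Leading term ∝ h^3; use weight 8 = 2^3.
2^3 × A(h/2) = 21.8153114320; minus A(h) gives 19.0905641893.
Denominator 8 − 1 = 7.
Result: 2.7272234556
Correction |R − A(h/2)| = 3.095e-04; gap |A(h/2) − A(h)| = 2.167e-03.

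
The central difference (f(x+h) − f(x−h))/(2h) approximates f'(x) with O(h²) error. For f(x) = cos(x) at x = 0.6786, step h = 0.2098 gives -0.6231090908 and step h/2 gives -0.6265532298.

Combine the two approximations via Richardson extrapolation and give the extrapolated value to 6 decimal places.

-0.627701

Order 2 gives 2^r = 4 and 2^r − 1 = 3.
Weighted: (-2.5062129192) − (-0.6231090908) = -1.8831038284
R = (-1.8831038284)/3 = -0.6277012761
Correction |R − A(h/2)| = 1.148e-03; gap |A(h/2) − A(h)| = 3.444e-03.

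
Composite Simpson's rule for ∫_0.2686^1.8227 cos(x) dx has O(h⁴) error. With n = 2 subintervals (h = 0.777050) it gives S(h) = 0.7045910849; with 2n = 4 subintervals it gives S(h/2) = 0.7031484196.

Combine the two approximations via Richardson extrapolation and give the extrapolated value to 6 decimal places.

Method order is 4; weight 2^4 = 16.
Top: 16(0.7031484196) − (0.7045910849) = 10.5457836287
Denominator 16 − 1 = 15.
10.5457836287 ÷ 15 = 0.7030522419
Correction |R − A(h/2)| = 9.618e-05; gap |A(h/2) − A(h)| = 1.443e-03.

0.703052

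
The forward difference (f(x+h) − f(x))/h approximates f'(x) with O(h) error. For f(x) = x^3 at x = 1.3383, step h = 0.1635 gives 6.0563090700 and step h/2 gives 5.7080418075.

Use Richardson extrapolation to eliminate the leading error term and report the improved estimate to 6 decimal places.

The method has order 1: 2^1 = 2.
2^1*A(h/2) = 11.4160836150; minus A(h) gives 5.3597745450.
Denominator 2 − 1 = 1.
So the Richardson estimate is 5.3597745450.

5.359775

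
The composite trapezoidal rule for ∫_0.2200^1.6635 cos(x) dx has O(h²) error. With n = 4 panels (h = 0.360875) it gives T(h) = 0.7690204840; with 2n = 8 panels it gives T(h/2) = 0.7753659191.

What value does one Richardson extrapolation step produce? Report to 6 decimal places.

0.777481

Error is O(h^2); halving h shrinks it by 2^2 = 4.
Top: 4(0.7753659191) − (0.7690204840) = 2.3324431924
Divide by 2^2 − 1 = 3.
R = 2.3324431924/3 = 0.7774810641
Correction |R − A(h/2)| = 2.115e-03; gap |A(h/2) − A(h)| = 6.345e-03.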